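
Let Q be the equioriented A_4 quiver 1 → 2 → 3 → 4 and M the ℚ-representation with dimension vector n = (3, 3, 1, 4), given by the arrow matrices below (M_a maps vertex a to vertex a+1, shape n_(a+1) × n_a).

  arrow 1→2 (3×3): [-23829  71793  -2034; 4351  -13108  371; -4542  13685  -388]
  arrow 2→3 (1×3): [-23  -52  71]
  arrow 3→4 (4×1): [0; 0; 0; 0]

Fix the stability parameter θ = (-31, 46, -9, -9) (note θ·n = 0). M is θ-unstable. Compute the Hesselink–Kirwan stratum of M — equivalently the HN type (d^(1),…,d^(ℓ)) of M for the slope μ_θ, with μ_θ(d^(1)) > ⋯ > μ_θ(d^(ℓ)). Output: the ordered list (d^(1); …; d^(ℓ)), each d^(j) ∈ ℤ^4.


Barcode: M ≅ I[1,2]^2, I[1,3], I[4,4]^4. HN layers by μ_θ (4 steps, strictly decreasing):
  μ^(1)=46; μ^(2)=37/2; μ^(3)=-9; μ^(4)=-31

((0, 2, 0, 0); (0, 1, 1, 0); (0, 0, 0, 4); (3, 0, 0, 0))


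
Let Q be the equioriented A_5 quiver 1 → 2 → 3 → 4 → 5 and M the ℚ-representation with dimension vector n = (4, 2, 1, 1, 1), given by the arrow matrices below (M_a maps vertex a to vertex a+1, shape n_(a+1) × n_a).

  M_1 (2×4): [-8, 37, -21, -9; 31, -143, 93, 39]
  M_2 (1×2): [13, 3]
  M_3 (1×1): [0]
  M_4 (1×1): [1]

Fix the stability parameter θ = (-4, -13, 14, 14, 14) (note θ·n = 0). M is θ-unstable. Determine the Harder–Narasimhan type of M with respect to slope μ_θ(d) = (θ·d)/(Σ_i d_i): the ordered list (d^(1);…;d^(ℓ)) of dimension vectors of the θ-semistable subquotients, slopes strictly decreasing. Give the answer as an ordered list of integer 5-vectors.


Barcode: M ≅ I[1,1]^2, I[1,2], I[1,3], I[4,5]. HN layers by μ_θ (3 steps, strictly decreasing):
  μ^(1)=14; μ^(2)=-4; μ^(3)=-17/2

((0, 0, 1, 1, 1); (2, 0, 0, 0, 0); (2, 2, 0, 0, 0))


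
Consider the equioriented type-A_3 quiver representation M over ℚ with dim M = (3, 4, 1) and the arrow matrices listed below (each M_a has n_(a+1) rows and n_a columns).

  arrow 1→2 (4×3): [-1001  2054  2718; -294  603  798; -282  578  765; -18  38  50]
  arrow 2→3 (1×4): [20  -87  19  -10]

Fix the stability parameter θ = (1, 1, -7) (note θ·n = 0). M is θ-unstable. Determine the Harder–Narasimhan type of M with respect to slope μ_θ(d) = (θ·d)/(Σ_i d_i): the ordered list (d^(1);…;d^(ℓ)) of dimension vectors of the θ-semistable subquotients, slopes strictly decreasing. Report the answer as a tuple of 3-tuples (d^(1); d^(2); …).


Barcode: M ≅ I[1,2]^2, I[1,3], I[2,2]. HN layers by μ_θ (2 steps, strictly decreasing):
  μ^(1)=1; μ^(2)=-5/3

((2, 3, 0); (1, 1, 1))


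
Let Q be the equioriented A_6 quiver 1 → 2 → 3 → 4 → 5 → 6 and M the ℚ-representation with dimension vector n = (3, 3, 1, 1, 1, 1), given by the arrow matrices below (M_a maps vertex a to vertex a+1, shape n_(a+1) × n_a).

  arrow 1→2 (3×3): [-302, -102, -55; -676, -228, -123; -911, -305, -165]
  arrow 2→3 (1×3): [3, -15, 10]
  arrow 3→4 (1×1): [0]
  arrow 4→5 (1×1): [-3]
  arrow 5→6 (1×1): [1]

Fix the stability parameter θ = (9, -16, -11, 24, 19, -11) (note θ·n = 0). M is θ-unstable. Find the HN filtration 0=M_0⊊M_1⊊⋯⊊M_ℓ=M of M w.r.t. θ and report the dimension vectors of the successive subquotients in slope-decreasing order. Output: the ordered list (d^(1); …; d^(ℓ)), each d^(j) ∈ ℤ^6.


Interval decomposition of M: I[1,2]^2, I[1,3], I[4,6].
HN type (ℓ=3): μ^(1)=32/3; μ^(2)=-7/2; μ^(3)=-6

((0, 0, 0, 1, 1, 1); (2, 2, 0, 0, 0, 0); (1, 1, 1, 0, 0, 0))


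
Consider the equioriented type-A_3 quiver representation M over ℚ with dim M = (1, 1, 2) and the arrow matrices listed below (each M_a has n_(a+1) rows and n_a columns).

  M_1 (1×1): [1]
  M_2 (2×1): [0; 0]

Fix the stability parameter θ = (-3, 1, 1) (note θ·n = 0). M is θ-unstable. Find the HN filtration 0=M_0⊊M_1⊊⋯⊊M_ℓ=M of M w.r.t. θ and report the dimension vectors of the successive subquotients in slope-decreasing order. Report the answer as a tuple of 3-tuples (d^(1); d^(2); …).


Interval decomposition of M: I[1,2], I[3,3]^2.
HN type (ℓ=2): μ^(1)=1; μ^(2)=-3

((0, 1, 2); (1, 0, 0))


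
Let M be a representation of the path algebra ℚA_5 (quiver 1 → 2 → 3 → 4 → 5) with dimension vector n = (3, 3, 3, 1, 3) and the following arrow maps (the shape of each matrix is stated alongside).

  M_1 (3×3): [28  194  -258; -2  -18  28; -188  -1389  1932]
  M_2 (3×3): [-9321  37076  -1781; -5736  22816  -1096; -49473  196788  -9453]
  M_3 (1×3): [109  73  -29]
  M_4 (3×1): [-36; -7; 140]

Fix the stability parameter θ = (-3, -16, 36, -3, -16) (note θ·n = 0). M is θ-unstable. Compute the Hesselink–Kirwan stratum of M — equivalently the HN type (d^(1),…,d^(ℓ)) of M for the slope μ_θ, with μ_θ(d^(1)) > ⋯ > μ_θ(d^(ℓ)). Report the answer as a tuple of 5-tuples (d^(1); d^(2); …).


Barcode: M ≅ I[1,2]^2, I[1,3], I[3,3], I[3,5], I[5,5]^2. HN layers by μ_θ (4 steps, strictly decreasing):
  μ^(1)=36; μ^(2)=17/3; μ^(3)=-19/2; μ^(4)=-16

((0, 0, 2, 0, 0); (0, 0, 1, 1, 1); (3, 3, 0, 0, 0); (0, 0, 0, 0, 2))


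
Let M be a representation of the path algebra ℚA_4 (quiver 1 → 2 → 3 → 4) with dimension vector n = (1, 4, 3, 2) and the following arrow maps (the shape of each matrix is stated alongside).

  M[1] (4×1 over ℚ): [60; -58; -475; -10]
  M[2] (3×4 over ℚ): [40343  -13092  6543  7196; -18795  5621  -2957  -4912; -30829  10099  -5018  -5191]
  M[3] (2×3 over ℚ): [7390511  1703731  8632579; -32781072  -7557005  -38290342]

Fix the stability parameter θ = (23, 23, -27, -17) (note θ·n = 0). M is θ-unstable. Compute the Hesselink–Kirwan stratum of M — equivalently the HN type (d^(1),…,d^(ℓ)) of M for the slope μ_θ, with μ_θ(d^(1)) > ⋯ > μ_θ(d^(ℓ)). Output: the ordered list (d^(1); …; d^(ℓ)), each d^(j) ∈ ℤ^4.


Via rank(M_{q-1}∘⋯∘M_p): M ≅ I[1,4], I[2,2], I[2,3], I[2,4].
μ_θ-semistable layers: μ^(1)=23; μ^(2)=1/2; μ^(3)=-2; μ^(4)=-7

((0, 1, 0, 0); (1, 1, 1, 1); (0, 1, 1, 0); (0, 1, 1, 1))


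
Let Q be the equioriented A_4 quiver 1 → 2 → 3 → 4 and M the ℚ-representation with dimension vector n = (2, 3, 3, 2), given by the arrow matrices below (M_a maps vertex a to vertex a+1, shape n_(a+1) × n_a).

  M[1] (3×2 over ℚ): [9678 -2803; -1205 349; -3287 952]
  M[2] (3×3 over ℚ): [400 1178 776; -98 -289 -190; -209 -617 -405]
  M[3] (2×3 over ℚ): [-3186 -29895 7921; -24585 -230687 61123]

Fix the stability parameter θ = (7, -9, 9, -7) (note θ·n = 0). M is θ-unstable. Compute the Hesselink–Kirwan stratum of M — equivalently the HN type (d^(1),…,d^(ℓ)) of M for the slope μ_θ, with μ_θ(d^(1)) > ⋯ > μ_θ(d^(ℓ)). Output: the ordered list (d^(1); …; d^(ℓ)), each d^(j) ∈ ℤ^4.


Via rank(M_{q-1}∘⋯∘M_p): M ≅ I[1,2], I[1,4], I[2,4], I[3,3].
μ_θ-semistable layers: μ^(1)=9; μ^(2)=1; μ^(3)=-1; μ^(4)=-9

((0, 0, 1, 0); (0, 0, 2, 2); (2, 2, 0, 0); (0, 1, 0, 0))


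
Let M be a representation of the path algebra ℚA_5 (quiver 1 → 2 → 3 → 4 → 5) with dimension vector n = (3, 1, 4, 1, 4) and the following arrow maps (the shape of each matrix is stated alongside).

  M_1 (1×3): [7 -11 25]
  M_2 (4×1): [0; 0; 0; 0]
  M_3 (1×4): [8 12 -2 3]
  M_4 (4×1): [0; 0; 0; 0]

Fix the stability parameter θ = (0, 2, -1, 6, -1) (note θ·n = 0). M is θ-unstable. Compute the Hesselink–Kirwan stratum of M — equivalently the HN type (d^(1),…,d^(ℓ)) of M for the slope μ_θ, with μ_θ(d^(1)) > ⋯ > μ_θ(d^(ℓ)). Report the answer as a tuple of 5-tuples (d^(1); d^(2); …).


Via rank(M_{q-1}∘⋯∘M_p): M ≅ I[1,1]^2, I[1,2], I[3,3]^3, I[3,4], I[5,5]^4.
μ_θ-semistable layers: μ^(1)=6; μ^(2)=2; μ^(3)=0; μ^(4)=-1

((0, 0, 0, 1, 0); (0, 1, 0, 0, 0); (3, 0, 0, 0, 0); (0, 0, 4, 0, 4))


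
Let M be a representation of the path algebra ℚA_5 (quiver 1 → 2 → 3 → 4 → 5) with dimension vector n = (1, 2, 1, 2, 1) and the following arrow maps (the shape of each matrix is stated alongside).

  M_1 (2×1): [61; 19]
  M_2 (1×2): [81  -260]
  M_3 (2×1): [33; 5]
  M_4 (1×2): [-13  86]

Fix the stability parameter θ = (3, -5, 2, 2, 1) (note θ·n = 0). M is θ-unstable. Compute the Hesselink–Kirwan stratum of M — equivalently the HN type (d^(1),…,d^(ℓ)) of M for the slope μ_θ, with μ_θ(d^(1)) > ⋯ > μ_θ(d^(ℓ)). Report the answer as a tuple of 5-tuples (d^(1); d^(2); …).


Interval decomposition of M: I[1,5], I[2,2], I[4,4].
HN type (ℓ=4): μ^(1)=2; μ^(2)=5/3; μ^(3)=-1; μ^(4)=-5

((0, 0, 0, 1, 0); (0, 0, 1, 1, 1); (1, 1, 0, 0, 0); (0, 1, 0, 0, 0))


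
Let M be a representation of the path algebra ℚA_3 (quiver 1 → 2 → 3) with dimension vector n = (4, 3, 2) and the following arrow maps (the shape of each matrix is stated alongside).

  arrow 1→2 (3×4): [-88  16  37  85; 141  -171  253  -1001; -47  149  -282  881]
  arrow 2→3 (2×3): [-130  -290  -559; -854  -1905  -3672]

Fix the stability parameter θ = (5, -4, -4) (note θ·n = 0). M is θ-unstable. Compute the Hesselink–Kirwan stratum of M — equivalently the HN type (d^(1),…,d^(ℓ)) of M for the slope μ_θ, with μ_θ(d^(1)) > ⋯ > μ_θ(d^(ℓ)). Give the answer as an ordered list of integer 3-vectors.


Barcode: M ≅ I[1,1], I[1,2], I[1,3]^2. HN layers by μ_θ (3 steps, strictly decreasing):
  μ^(1)=5; μ^(2)=1/2; μ^(3)=-1

((1, 0, 0); (1, 1, 0); (2, 2, 2))


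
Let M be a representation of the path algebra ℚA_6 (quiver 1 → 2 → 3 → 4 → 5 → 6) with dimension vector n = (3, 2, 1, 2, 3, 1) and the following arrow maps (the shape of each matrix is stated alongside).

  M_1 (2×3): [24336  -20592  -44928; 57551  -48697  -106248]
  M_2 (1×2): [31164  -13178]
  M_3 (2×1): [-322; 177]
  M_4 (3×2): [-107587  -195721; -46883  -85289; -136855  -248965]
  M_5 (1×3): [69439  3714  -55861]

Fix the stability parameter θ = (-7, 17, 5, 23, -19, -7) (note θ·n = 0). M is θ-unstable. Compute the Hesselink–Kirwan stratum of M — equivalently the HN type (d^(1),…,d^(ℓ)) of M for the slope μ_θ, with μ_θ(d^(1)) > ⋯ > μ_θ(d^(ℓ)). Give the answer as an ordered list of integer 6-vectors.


Barcode: M ≅ I[1,1]^2, I[1,5], I[2,2], I[4,4], I[5,5], I[5,6]. HN layers by μ_θ (5 steps, strictly decreasing):
  μ^(1)=23; μ^(2)=17; μ^(3)=13/2; μ^(4)=-7; μ^(5)=-19

((0, 0, 0, 1, 0, 0); (0, 1, 0, 0, 0, 0); (0, 1, 1, 1, 1, 0); (3, 0, 0, 0, 0, 1); (0, 0, 0, 0, 2, 0))


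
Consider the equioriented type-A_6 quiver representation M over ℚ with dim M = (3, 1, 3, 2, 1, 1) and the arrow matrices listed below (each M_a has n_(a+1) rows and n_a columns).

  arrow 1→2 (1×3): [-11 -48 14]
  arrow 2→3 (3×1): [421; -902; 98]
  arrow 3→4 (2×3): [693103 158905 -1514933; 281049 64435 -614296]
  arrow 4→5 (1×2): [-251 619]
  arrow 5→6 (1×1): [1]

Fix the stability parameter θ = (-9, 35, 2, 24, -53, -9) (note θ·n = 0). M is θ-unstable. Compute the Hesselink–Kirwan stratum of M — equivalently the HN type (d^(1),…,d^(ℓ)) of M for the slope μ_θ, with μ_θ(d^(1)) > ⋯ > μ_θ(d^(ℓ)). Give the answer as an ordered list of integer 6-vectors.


Via rank(M_{q-1}∘⋯∘M_p): M ≅ I[1,1]^2, I[1,4], I[3,3], I[3,6].
μ_θ-semistable layers: μ^(1)=24; μ^(2)=37/2; μ^(3)=2; μ^(4)=-9

((0, 0, 0, 1, 0, 0); (0, 1, 1, 0, 0, 0); (0, 0, 1, 0, 0, 0); (3, 0, 1, 1, 1, 1))


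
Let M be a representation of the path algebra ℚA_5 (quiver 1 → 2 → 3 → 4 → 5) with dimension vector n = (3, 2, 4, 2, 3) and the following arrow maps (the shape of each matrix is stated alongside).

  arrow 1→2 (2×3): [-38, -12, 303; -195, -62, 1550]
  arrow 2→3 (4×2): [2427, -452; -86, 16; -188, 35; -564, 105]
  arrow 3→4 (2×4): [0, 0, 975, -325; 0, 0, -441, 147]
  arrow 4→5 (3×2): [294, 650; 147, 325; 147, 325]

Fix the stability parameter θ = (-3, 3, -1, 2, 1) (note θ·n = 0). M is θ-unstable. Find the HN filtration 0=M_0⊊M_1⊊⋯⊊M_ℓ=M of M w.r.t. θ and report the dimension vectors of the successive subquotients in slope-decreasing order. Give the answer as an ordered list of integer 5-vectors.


Via rank(M_{q-1}∘⋯∘M_p): M ≅ I[1,1], I[1,3]^2, I[3,3], I[3,4], I[4,5], I[5,5]^2.
μ_θ-semistable layers: μ^(1)=2; μ^(2)=3/2; μ^(3)=1; μ^(4)=-1; μ^(5)=-3

((0, 0, 0, 1, 0); (0, 0, 0, 1, 1); (0, 2, 2, 0, 2); (0, 0, 2, 0, 0); (3, 0, 0, 0, 0))


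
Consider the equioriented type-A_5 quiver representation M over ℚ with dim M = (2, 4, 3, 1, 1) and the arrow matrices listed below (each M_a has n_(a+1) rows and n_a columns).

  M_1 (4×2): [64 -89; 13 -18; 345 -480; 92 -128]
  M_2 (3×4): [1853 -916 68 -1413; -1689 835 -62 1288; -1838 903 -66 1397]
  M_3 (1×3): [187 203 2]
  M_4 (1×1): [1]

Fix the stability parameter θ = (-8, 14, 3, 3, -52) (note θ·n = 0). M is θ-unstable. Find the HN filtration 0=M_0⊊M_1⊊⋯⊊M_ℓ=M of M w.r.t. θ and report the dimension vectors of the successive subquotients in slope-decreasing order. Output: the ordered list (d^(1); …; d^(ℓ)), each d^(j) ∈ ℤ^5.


Barcode: M ≅ I[1,3], I[1,5], I[2,2]^2, I[3,3]. HN layers by μ_θ (4 steps, strictly decreasing):
  μ^(1)=14; μ^(2)=17/2; μ^(3)=3; μ^(4)=-8

((0, 2, 0, 0, 0); (0, 1, 1, 0, 0); (0, 0, 1, 0, 0); (2, 1, 1, 1, 1))


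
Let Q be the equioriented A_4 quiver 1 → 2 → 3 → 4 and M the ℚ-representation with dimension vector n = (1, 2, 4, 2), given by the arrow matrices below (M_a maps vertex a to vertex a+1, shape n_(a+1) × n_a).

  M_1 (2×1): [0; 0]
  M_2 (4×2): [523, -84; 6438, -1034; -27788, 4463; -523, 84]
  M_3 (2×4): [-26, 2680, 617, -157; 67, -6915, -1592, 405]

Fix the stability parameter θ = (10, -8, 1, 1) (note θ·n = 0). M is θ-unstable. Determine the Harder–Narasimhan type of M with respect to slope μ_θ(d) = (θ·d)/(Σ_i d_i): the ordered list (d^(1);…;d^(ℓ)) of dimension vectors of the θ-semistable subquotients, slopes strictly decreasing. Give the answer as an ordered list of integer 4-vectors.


Interval decomposition of M: I[1,1], I[2,4]^2, I[3,3]^2.
HN type (ℓ=3): μ^(1)=10; μ^(2)=1; μ^(3)=-8

((1, 0, 0, 0); (0, 0, 4, 2); (0, 2, 0, 0))


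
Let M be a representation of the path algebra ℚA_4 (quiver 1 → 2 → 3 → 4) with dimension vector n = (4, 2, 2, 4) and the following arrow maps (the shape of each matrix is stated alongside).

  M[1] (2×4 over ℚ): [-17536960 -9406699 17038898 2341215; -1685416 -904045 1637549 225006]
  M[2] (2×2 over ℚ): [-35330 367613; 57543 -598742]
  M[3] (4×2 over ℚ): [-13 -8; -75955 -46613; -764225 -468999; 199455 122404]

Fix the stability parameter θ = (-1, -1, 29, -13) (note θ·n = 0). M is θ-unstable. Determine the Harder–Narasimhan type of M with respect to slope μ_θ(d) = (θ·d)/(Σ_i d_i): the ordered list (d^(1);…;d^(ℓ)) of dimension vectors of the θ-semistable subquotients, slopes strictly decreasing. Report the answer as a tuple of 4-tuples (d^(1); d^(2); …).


Via rank(M_{q-1}∘⋯∘M_p): M ≅ I[1,1]^2, I[1,4]^2, I[4,4]^2.
μ_θ-semistable layers: μ^(1)=8; μ^(2)=-1; μ^(3)=-13

((0, 0, 2, 2); (4, 2, 0, 0); (0, 0, 0, 2))


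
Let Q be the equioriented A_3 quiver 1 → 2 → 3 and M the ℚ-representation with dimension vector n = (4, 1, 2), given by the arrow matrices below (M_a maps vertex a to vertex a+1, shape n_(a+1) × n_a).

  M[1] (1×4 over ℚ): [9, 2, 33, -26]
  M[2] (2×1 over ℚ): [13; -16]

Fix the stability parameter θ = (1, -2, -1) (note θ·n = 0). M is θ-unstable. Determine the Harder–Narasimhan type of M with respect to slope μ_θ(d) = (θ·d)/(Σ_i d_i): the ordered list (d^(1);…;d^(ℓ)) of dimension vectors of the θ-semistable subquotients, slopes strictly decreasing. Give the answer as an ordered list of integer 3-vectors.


Via rank(M_{q-1}∘⋯∘M_p): M ≅ I[1,1]^3, I[1,3], I[3,3].
μ_θ-semistable layers: μ^(1)=1; μ^(2)=-2/3; μ^(3)=-1

((3, 0, 0); (1, 1, 1); (0, 0, 1))


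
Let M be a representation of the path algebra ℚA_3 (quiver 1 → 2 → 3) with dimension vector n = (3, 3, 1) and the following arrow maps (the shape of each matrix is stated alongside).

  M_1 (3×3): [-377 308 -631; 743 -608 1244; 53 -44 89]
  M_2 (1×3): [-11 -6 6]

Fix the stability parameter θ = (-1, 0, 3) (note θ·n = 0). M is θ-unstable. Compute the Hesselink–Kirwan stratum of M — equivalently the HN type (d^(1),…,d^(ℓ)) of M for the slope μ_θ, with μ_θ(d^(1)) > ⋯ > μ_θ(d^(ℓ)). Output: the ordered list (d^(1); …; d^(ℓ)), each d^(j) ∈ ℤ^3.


Via rank(M_{q-1}∘⋯∘M_p): M ≅ I[1,1], I[1,2], I[1,3], I[2,2].
μ_θ-semistable layers: μ^(1)=3; μ^(2)=0; μ^(3)=-1

((0, 0, 1); (0, 3, 0); (3, 0, 0))


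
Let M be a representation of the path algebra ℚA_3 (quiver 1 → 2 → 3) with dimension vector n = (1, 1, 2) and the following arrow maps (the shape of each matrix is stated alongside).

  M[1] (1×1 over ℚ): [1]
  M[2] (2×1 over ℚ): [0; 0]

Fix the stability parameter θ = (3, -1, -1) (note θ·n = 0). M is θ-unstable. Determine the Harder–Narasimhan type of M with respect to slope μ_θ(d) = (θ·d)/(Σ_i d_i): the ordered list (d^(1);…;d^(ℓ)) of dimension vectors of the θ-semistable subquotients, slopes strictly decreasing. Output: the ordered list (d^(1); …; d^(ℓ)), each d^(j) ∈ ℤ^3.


Barcode: M ≅ I[1,2], I[3,3]^2. HN layers by μ_θ (2 steps, strictly decreasing):
  μ^(1)=1; μ^(2)=-1

((1, 1, 0); (0, 0, 2))


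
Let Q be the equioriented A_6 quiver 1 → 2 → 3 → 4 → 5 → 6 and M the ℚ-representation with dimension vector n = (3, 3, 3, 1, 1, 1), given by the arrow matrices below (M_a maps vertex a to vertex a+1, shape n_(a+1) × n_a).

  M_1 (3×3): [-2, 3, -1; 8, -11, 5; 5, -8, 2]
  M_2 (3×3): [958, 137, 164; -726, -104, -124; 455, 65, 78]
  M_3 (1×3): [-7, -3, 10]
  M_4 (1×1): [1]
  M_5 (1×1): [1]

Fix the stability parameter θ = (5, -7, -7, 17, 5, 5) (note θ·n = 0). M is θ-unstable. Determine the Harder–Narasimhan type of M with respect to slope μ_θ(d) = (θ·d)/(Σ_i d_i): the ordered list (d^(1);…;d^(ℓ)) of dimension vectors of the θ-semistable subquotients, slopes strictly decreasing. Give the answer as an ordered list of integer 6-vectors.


Interval decomposition of M: I[1,1], I[1,2], I[1,6], I[2,3], I[3,3].
HN type (ℓ=5): μ^(1)=9; μ^(2)=5; μ^(3)=-1; μ^(4)=-3; μ^(5)=-7

((0, 0, 0, 1, 1, 1); (1, 0, 0, 0, 0, 0); (1, 1, 0, 0, 0, 0); (1, 1, 1, 0, 0, 0); (0, 1, 2, 0, 0, 0))


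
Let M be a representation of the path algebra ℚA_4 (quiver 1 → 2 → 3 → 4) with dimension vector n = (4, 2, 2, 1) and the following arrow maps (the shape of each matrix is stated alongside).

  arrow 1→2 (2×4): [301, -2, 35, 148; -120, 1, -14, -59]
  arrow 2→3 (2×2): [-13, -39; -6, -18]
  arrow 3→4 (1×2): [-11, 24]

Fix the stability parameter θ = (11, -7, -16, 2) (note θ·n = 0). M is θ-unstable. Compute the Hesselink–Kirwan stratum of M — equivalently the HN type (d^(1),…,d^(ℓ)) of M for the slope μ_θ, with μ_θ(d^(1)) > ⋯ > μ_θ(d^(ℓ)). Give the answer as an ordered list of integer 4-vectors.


Via rank(M_{q-1}∘⋯∘M_p): M ≅ I[1,1]^2, I[1,2], I[1,4], I[3,3].
μ_θ-semistable layers: μ^(1)=11; μ^(2)=2; μ^(3)=-4; μ^(4)=-16

((2, 0, 0, 0); (1, 1, 0, 1); (1, 1, 1, 0); (0, 0, 1, 0))


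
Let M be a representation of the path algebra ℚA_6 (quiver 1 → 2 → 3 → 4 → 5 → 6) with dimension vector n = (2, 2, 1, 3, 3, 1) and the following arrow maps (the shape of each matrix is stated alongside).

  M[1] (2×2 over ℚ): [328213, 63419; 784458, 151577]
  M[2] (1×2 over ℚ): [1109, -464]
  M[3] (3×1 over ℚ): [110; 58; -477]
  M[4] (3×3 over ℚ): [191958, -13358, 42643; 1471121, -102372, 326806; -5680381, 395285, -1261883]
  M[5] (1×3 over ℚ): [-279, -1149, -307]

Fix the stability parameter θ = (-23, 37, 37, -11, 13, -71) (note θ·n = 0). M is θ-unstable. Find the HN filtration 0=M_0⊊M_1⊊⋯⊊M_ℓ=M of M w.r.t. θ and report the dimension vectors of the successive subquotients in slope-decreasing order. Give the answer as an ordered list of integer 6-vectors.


Interval decomposition of M: I[1,2], I[1,5], I[4,5], I[4,6].
HN type (ℓ=5): μ^(1)=37; μ^(2)=19; μ^(3)=13; μ^(4)=-11; μ^(5)=-23

((0, 1, 0, 0, 0, 0); (0, 1, 1, 1, 1, 0); (0, 0, 0, 0, 1, 0); (0, 0, 0, 1, 0, 0); (2, 0, 0, 1, 1, 1))


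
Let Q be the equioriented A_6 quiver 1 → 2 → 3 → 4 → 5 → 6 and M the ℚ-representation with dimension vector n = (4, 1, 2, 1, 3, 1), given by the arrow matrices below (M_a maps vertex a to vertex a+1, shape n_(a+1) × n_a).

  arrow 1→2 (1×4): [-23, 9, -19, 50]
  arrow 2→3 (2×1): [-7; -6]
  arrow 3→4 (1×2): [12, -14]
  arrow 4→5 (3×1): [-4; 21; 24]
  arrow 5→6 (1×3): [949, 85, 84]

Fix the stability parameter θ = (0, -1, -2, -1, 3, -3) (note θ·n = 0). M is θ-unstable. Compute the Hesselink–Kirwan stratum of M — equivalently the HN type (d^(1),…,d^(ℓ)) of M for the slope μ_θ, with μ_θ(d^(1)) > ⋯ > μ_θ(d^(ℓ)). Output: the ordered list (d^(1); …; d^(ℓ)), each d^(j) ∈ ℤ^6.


Via rank(M_{q-1}∘⋯∘M_p): M ≅ I[1,1]^3, I[1,3], I[3,6], I[5,5]^2.
μ_θ-semistable layers: μ^(1)=3; μ^(2)=0; μ^(3)=-1; μ^(4)=-2

((0, 0, 0, 0, 2, 0); (3, 0, 0, 0, 1, 1); (1, 1, 1, 1, 0, 0); (0, 0, 1, 0, 0, 0))


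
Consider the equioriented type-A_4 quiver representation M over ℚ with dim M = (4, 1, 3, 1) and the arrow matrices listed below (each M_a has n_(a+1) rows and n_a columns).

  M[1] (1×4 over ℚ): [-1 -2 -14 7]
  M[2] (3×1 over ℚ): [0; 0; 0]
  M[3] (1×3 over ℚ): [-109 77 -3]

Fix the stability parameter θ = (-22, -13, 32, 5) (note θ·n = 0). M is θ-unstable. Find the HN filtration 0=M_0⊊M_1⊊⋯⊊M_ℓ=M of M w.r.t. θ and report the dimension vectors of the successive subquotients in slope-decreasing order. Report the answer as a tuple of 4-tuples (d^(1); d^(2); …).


Interval decomposition of M: I[1,1]^3, I[1,2], I[3,3]^2, I[3,4].
HN type (ℓ=4): μ^(1)=32; μ^(2)=37/2; μ^(3)=-13; μ^(4)=-22

((0, 0, 2, 0); (0, 0, 1, 1); (0, 1, 0, 0); (4, 0, 0, 0))


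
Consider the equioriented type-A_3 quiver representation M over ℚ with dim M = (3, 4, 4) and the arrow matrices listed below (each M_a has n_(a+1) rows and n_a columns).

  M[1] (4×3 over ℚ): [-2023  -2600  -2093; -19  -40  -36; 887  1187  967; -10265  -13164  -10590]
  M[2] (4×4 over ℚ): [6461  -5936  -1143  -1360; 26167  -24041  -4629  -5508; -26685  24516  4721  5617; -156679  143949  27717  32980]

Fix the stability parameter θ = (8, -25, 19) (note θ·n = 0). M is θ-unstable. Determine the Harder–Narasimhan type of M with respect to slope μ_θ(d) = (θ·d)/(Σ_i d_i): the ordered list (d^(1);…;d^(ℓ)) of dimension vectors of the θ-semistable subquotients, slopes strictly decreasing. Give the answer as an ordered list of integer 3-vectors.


Barcode: M ≅ I[1,2], I[1,3]^2, I[2,3], I[3,3]. HN layers by μ_θ (3 steps, strictly decreasing):
  μ^(1)=19; μ^(2)=-17/2; μ^(3)=-25

((0, 0, 4); (3, 3, 0); (0, 1, 0))


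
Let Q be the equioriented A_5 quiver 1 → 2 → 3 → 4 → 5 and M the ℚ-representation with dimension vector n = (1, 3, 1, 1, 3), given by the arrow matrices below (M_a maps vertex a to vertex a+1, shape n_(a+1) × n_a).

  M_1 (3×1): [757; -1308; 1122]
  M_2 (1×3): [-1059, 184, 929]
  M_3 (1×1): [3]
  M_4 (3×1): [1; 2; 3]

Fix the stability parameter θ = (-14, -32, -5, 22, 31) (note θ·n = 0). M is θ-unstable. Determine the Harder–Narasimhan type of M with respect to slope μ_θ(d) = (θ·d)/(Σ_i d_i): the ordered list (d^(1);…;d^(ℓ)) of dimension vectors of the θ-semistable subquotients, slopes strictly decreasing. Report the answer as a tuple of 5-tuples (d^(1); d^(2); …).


Interval decomposition of M: I[1,5], I[2,2]^2, I[5,5]^2.
HN type (ℓ=5): μ^(1)=31; μ^(2)=22; μ^(3)=-5; μ^(4)=-23; μ^(5)=-32

((0, 0, 0, 0, 3); (0, 0, 0, 1, 0); (0, 0, 1, 0, 0); (1, 1, 0, 0, 0); (0, 2, 0, 0, 0))


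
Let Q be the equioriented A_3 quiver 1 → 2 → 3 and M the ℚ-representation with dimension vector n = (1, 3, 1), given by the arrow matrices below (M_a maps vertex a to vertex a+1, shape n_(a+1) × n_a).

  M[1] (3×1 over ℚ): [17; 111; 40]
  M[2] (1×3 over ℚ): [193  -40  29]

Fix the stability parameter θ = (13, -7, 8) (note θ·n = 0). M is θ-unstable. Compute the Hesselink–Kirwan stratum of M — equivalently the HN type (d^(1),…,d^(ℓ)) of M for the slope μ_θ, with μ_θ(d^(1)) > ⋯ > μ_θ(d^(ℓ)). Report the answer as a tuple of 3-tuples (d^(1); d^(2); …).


Via rank(M_{q-1}∘⋯∘M_p): M ≅ I[1,3], I[2,2]^2.
μ_θ-semistable layers: μ^(1)=8; μ^(2)=3; μ^(3)=-7

((0, 0, 1); (1, 1, 0); (0, 2, 0))


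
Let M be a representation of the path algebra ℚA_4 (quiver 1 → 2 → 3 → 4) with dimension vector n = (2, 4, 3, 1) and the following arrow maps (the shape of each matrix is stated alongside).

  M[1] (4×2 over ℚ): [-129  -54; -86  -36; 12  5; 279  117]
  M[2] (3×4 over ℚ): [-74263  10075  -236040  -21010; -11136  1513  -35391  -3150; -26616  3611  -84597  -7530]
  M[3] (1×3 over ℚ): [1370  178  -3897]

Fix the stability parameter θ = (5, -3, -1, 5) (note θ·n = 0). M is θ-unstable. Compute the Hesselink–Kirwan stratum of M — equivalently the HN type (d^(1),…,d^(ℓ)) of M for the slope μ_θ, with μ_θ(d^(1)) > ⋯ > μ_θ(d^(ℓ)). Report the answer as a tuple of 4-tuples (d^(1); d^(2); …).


Barcode: M ≅ I[1,3], I[1,4], I[2,2]^2, I[3,3]. HN layers by μ_θ (4 steps, strictly decreasing):
  μ^(1)=5; μ^(2)=1/3; μ^(3)=-1; μ^(4)=-3

((0, 0, 0, 1); (2, 2, 2, 0); (0, 0, 1, 0); (0, 2, 0, 0))


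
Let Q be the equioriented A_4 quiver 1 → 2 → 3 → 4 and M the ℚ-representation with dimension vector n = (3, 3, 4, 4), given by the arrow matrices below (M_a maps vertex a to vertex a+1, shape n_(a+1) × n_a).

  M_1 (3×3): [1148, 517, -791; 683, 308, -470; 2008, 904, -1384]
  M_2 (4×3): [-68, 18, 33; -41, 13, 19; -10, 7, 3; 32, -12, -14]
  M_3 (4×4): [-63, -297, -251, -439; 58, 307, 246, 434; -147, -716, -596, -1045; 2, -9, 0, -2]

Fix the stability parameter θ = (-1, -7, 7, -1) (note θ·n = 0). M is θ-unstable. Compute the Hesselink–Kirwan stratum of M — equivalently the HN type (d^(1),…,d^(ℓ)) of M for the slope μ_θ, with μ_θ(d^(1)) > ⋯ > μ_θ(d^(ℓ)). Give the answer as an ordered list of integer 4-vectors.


Barcode: M ≅ I[1,1], I[1,4]^2, I[2,4], I[3,3], I[4,4]. HN layers by μ_θ (5 steps, strictly decreasing):
  μ^(1)=7; μ^(2)=3; μ^(3)=-1; μ^(4)=-4; μ^(5)=-7

((0, 0, 1, 0); (0, 0, 3, 3); (1, 0, 0, 1); (2, 2, 0, 0); (0, 1, 0, 0))


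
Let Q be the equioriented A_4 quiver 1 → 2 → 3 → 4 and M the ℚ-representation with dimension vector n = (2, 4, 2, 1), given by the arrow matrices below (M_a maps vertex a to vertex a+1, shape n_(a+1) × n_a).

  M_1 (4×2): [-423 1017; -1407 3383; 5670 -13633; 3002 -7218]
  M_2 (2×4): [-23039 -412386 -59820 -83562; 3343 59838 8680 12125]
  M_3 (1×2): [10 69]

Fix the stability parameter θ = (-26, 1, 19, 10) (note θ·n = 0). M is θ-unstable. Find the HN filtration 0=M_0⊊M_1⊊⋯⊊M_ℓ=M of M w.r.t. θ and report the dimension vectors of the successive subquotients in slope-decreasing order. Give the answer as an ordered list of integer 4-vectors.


Via rank(M_{q-1}∘⋯∘M_p): M ≅ I[1,2], I[1,4], I[2,2], I[2,3].
μ_θ-semistable layers: μ^(1)=19; μ^(2)=29/2; μ^(3)=1; μ^(4)=-26

((0, 0, 1, 0); (0, 0, 1, 1); (0, 4, 0, 0); (2, 0, 0, 0))


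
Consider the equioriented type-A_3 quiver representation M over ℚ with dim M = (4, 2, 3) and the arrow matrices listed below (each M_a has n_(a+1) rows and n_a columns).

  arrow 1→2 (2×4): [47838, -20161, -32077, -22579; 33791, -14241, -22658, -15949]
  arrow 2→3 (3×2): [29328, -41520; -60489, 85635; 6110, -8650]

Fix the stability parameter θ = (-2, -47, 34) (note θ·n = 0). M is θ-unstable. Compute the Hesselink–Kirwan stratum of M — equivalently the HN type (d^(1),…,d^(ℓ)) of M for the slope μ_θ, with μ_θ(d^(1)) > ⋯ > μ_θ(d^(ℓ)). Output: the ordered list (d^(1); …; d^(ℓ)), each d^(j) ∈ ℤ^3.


Barcode: M ≅ I[1,1]^2, I[1,2], I[1,3], I[3,3]^2. HN layers by μ_θ (3 steps, strictly decreasing):
  μ^(1)=34; μ^(2)=-2; μ^(3)=-49/2

((0, 0, 3); (2, 0, 0); (2, 2, 0))


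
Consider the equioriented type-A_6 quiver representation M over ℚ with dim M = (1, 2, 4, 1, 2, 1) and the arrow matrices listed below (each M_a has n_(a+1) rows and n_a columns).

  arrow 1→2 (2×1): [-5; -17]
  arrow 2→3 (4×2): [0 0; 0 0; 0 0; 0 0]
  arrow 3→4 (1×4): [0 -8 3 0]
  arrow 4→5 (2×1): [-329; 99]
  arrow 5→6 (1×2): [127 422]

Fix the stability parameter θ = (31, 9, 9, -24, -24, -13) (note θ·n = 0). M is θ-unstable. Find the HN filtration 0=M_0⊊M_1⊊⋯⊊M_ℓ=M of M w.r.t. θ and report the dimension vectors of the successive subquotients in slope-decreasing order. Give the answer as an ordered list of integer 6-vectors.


Interval decomposition of M: I[1,2], I[2,2], I[3,3]^3, I[3,6], I[5,5].
HN type (ℓ=4): μ^(1)=20; μ^(2)=9; μ^(3)=-13; μ^(4)=-24

((1, 1, 0, 0, 0, 0); (0, 1, 3, 0, 0, 0); (0, 0, 1, 1, 1, 1); (0, 0, 0, 0, 1, 0))


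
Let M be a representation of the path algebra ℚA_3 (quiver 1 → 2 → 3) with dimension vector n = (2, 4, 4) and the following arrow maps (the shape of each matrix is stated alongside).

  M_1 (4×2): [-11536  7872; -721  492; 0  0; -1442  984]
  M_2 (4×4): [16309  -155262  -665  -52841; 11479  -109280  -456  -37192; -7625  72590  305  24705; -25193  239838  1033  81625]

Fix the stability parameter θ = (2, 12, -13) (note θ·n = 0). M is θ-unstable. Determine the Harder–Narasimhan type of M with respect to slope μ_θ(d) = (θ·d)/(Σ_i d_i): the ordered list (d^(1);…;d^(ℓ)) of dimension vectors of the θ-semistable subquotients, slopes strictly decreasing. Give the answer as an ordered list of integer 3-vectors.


Via rank(M_{q-1}∘⋯∘M_p): M ≅ I[1,1], I[1,2], I[2,2], I[2,3]^2, I[3,3]^2.
μ_θ-semistable layers: μ^(1)=12; μ^(2)=2; μ^(3)=-1/2; μ^(4)=-13

((0, 2, 0); (2, 0, 0); (0, 2, 2); (0, 0, 2))


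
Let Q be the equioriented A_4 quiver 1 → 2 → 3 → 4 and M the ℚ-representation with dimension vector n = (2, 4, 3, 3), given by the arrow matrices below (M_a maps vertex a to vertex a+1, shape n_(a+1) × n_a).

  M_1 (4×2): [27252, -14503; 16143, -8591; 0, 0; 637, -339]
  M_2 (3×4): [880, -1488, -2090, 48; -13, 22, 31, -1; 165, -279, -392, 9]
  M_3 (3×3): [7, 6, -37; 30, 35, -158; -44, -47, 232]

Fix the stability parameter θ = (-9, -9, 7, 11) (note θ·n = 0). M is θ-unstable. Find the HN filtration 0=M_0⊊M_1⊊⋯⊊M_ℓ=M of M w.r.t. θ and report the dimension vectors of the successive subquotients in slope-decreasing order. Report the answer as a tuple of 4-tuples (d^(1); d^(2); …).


Via rank(M_{q-1}∘⋯∘M_p): M ≅ I[1,4]^2, I[2,2], I[2,3], I[4,4].
μ_θ-semistable layers: μ^(1)=11; μ^(2)=7; μ^(3)=-9

((0, 0, 0, 3); (0, 0, 3, 0); (2, 4, 0, 0))


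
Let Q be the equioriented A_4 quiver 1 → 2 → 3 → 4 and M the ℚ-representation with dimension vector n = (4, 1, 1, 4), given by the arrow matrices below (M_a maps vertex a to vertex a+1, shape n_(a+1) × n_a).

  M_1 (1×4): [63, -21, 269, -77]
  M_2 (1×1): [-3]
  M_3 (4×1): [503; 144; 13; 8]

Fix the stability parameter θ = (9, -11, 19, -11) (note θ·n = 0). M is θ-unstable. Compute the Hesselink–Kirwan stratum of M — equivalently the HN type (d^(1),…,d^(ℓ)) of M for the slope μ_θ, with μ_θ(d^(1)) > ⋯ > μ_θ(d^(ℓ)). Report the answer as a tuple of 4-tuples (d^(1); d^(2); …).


Via rank(M_{q-1}∘⋯∘M_p): M ≅ I[1,1]^3, I[1,4], I[4,4]^3.
μ_θ-semistable layers: μ^(1)=9; μ^(2)=4; μ^(3)=-1; μ^(4)=-11

((3, 0, 0, 0); (0, 0, 1, 1); (1, 1, 0, 0); (0, 0, 0, 3))


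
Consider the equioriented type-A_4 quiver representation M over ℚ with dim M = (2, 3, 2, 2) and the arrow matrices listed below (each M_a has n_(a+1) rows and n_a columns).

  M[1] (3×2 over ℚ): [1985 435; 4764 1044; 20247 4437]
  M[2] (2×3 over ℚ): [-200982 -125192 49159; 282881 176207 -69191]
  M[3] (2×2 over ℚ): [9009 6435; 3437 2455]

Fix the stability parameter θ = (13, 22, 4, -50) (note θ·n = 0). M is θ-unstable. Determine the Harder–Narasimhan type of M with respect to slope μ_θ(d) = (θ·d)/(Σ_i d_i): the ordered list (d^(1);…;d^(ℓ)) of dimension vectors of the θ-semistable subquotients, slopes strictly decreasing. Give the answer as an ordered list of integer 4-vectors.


Interval decomposition of M: I[1,1], I[1,4], I[2,2], I[2,3], I[4,4].
HN type (ℓ=4): μ^(1)=22; μ^(2)=13; μ^(3)=-11/4; μ^(4)=-50

((0, 1, 0, 0); (1, 1, 1, 0); (1, 1, 1, 1); (0, 0, 0, 1))


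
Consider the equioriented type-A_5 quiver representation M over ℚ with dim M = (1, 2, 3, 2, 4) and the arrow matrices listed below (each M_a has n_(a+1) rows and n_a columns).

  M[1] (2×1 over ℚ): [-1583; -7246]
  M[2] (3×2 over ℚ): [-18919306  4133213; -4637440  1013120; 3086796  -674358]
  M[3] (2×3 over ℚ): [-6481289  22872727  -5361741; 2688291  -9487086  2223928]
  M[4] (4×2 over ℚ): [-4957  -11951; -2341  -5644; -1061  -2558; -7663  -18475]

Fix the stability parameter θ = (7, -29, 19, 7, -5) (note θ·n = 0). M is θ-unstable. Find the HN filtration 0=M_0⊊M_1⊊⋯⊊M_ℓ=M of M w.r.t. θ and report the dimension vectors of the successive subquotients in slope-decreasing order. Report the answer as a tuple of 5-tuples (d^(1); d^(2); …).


Barcode: M ≅ I[1,2], I[2,5], I[3,3], I[3,5], I[5,5]^2. HN layers by μ_θ (5 steps, strictly decreasing):
  μ^(1)=19; μ^(2)=7; μ^(3)=-5; μ^(4)=-11; μ^(5)=-29

((0, 0, 1, 0, 0); (0, 0, 2, 2, 2); (0, 0, 0, 0, 2); (1, 1, 0, 0, 0); (0, 1, 0, 0, 0))


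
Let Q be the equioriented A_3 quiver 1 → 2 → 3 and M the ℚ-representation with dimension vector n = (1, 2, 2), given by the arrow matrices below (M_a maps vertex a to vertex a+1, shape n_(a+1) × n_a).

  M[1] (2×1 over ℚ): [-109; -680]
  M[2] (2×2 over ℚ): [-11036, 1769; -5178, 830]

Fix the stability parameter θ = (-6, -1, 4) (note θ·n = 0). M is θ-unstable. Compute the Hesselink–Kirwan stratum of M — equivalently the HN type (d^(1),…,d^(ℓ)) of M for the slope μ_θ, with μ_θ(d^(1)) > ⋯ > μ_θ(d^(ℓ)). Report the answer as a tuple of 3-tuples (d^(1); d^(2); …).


Via rank(M_{q-1}∘⋯∘M_p): M ≅ I[1,3], I[2,3].
μ_θ-semistable layers: μ^(1)=4; μ^(2)=-1; μ^(3)=-6

((0, 0, 2); (0, 2, 0); (1, 0, 0))


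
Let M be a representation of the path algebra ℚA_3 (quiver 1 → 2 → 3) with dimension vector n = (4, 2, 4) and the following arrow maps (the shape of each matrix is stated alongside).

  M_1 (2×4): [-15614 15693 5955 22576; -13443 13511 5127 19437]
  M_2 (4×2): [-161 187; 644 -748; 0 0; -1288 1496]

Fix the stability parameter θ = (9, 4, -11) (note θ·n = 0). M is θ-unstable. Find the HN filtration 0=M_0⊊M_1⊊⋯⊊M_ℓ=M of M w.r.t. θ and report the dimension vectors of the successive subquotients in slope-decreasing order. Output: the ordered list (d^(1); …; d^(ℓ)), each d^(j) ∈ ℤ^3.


Via rank(M_{q-1}∘⋯∘M_p): M ≅ I[1,1]^2, I[1,2], I[1,3], I[3,3]^3.
μ_θ-semistable layers: μ^(1)=9; μ^(2)=13/2; μ^(3)=2/3; μ^(4)=-11

((2, 0, 0); (1, 1, 0); (1, 1, 1); (0, 0, 3))


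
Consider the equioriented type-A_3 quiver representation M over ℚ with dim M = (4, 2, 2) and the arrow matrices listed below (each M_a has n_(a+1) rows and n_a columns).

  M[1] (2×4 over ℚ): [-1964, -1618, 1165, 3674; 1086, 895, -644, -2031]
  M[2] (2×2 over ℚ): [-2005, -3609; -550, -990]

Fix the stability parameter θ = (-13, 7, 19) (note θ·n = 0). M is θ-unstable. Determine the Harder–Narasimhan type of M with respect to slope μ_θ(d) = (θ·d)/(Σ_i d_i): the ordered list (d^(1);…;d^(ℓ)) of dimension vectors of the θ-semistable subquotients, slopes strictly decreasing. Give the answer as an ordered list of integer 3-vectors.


Via rank(M_{q-1}∘⋯∘M_p): M ≅ I[1,1]^2, I[1,2], I[1,3], I[3,3].
μ_θ-semistable layers: μ^(1)=19; μ^(2)=7; μ^(3)=-13

((0, 0, 2); (0, 2, 0); (4, 0, 0))


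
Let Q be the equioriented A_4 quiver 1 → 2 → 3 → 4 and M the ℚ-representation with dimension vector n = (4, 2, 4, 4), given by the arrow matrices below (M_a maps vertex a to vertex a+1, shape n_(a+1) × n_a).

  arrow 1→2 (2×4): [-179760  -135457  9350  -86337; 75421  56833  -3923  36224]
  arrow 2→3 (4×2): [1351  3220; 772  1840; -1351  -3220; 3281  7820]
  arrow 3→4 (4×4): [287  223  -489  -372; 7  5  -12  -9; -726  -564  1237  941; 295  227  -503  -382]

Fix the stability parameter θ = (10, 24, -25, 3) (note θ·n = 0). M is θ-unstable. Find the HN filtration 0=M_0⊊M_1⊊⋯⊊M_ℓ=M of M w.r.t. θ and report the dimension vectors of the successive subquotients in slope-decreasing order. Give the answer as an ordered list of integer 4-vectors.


Interval decomposition of M: I[1,1]^2, I[1,2], I[1,3], I[3,3], I[3,4]^2, I[4,4]^2.
HN type (ℓ=4): μ^(1)=24; μ^(2)=10; μ^(3)=3; μ^(4)=-25

((0, 1, 0, 0); (3, 0, 0, 0); (1, 1, 1, 4); (0, 0, 3, 0))


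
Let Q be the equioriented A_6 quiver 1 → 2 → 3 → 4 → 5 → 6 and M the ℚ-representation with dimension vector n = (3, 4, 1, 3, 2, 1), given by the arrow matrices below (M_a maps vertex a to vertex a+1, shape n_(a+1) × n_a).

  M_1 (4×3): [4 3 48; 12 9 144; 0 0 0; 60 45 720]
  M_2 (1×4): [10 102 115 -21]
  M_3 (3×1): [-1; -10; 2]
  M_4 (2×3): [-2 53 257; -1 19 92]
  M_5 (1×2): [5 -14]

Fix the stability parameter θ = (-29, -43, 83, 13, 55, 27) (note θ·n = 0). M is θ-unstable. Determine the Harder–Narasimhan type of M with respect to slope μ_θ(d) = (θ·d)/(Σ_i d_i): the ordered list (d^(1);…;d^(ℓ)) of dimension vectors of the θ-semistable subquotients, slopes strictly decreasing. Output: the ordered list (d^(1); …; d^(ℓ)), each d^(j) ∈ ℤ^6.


Via rank(M_{q-1}∘⋯∘M_p): M ≅ I[1,1]^2, I[1,5], I[2,2]^3, I[4,4], I[4,6].
μ_θ-semistable layers: μ^(1)=55; μ^(2)=48; μ^(3)=41; μ^(4)=13; μ^(5)=-29; μ^(6)=-36; μ^(7)=-43

((0, 0, 0, 0, 1, 0); (0, 0, 1, 1, 0, 0); (0, 0, 0, 0, 1, 1); (0, 0, 0, 2, 0, 0); (2, 0, 0, 0, 0, 0); (1, 1, 0, 0, 0, 0); (0, 3, 0, 0, 0, 0))


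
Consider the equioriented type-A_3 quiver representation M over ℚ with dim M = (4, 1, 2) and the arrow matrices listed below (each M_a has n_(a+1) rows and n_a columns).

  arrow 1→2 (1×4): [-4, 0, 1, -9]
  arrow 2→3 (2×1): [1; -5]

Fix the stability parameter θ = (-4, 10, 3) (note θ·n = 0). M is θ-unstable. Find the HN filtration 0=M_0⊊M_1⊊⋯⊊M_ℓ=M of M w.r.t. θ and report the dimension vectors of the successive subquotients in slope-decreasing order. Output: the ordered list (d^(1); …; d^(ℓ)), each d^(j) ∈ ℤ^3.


Via rank(M_{q-1}∘⋯∘M_p): M ≅ I[1,1]^3, I[1,3], I[3,3].
μ_θ-semistable layers: μ^(1)=13/2; μ^(2)=3; μ^(3)=-4

((0, 1, 1); (0, 0, 1); (4, 0, 0))


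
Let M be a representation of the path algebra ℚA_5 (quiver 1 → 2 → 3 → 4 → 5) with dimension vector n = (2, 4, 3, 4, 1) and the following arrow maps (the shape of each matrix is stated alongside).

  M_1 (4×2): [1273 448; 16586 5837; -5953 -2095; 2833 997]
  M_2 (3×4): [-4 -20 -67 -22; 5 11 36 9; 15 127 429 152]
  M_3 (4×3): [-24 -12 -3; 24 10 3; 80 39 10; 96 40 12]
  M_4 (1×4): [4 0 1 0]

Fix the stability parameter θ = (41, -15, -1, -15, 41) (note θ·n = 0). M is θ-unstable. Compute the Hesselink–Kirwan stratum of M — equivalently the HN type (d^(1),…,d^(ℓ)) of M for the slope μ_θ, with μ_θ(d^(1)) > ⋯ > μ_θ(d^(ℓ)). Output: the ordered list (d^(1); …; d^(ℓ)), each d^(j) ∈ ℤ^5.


Interval decomposition of M: I[1,2], I[1,3], I[2,4], I[2,5], I[4,4]^2.
HN type (ℓ=5): μ^(1)=41; μ^(2)=13; μ^(3)=25/3; μ^(4)=-8; μ^(5)=-15

((0, 0, 0, 0, 1); (1, 1, 0, 0, 0); (1, 1, 1, 0, 0); (0, 0, 2, 2, 0); (0, 2, 0, 2, 0))


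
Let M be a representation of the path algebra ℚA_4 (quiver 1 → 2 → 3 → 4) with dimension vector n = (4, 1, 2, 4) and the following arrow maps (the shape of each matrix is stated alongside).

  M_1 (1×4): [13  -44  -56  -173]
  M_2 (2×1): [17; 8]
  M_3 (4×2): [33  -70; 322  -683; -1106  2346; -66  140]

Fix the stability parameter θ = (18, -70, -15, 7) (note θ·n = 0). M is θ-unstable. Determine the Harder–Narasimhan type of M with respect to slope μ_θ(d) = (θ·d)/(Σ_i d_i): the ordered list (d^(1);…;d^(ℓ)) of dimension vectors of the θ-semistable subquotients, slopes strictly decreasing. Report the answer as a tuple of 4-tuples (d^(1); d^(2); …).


Via rank(M_{q-1}∘⋯∘M_p): M ≅ I[1,1]^3, I[1,4], I[3,4], I[4,4]^2.
μ_θ-semistable layers: μ^(1)=18; μ^(2)=7; μ^(3)=-15; μ^(4)=-26

((3, 0, 0, 0); (0, 0, 0, 4); (0, 0, 2, 0); (1, 1, 0, 0))
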